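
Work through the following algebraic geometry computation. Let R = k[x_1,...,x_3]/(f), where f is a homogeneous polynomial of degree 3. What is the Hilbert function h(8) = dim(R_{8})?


For R = k[x_1,...,x_n]/(f) with f homogeneous of degree e:
The Hilbert series is (1 - t^e)/(1 - t)^n.
So h(d) = C(d+n-1, n-1) - C(d-e+n-1, n-1) for d >= e.
With n=3, e=3, d=8:
C(8+3-1, 3-1) = C(10, 2) = 45
C(8-3+3-1, 3-1) = C(7, 2) = 21
h(8) = 45 - 21 = 24

24


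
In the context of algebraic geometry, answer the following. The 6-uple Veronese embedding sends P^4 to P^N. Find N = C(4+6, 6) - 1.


The Veronese embedding v_d: P^n -> P^N maps each point to all
degree-d monomials in n+1 homogeneous coordinates.
N = C(n+d, d) - 1
N = C(4+6, 6) - 1
N = C(10, 6) - 1
C(10, 6) = 210
N = 210 - 1 = 209

209


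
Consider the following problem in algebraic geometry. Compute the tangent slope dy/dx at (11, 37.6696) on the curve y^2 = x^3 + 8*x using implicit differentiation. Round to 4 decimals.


Using implicit differentiation of y^2 = x^3 + 8*x:
2y * dy/dx = 3x^2 + 8
dy/dx = (3x^2 + 8)/(2y)
Numerator: 3*11^2 + 8 = 371
Denominator: 2*37.6696 = 75.3392
dy/dx = 371/75.3392 = 4.9244

4.9244


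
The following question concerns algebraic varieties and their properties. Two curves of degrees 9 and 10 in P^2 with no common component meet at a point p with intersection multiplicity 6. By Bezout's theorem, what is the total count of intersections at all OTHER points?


By Bezout's theorem, the total intersection number is d1 * d2.
Total = 9 * 10 = 90
Intersection multiplicity at p = 6
Remaining intersections = 90 - 6 = 84

84


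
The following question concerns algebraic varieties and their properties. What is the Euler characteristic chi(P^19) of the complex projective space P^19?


The complex projective space P^19 has one cell in each even real dimension 0, 2, ..., 38.
The cohomology groups are H^{2k}(P^19) = Z for k = 0,...,19, and 0 otherwise.
Euler characteristic = sum of Betti numbers = 1 per even-dimensional cohomology group.
chi(P^19) = 19 + 1 = 20

20


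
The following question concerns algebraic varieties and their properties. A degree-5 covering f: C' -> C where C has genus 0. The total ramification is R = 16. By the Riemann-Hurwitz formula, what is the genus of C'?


Riemann-Hurwitz formula: 2g' - 2 = d(2g - 2) + R
Given: d = 5, g = 0, R = 16
2g' - 2 = 5*(2*0 - 2) + 16
2g' - 2 = 5*(-2) + 16
2g' - 2 = -10 + 16 = 6
2g' = 8
g' = 4

4


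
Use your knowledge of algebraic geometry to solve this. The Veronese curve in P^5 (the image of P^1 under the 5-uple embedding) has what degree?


The rational normal curve in P^5 is the image of P^1 under the 5-uple Veronese.
A general hyperplane in P^5 pulls back to a degree-5 form on P^1, which has 5 zeros,
so the curve meets a general hyperplane in 5 points. Degree = 5.

5


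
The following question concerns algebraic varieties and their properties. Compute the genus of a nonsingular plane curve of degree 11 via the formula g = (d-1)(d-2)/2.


Using the genus formula for smooth plane curves:
g = (d-1)(d-2)/2
g = (11-1)(11-2)/2
g = 10*9/2
g = 90/2 = 45

45


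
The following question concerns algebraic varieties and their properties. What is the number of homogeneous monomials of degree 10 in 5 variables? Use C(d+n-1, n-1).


The number of degree-10 monomials in 5 variables is C(d+n-1, n-1).
= C(10+5-1, 5-1) = C(14, 4)
= 1001

1001


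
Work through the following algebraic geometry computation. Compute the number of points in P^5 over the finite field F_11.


P^5(F_11) has (q^(n+1) - 1)/(q - 1) points.
= 11^5 + 11^4 + 11^3 + 11^2 + 11^1 + 11^0
= 161051 + 14641 + 1331 + 121 + 11 + 1
= 177156

177156


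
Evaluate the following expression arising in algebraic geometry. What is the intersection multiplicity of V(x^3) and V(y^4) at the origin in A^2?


The intersection multiplicity of V(x^a) and V(y^b) at the origin is:
I(O; V(x^3), V(y^4)) = dim_k(k[x,y]/(x^3, y^4))
A basis for k[x,y]/(x^3, y^4) is the set of monomials x^i * y^j
where 0 <= i < 3 and 0 <= j < 4.
The number of such monomials is 3 * 4 = 12

12


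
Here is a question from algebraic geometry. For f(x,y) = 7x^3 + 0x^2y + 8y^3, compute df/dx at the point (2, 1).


df/dx = 3*7*x^2 + 2*0*x^1*y
At (2,1): 3*7*2^2 + 2*0*2^1*1
= 84 + 0
= 84

84


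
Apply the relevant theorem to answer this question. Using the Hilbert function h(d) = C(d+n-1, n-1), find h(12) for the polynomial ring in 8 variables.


The Hilbert function for the polynomial ring in 8 variables is:
h(d) = C(d+n-1, n-1)
h(12) = C(12+8-1, 8-1) = C(19, 7)
= 19! / (7! * 12!)
= 50388

50388


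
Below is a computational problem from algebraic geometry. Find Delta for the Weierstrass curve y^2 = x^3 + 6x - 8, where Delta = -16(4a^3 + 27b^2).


Compute each component:
4a^3 = 4*6^3 = 4*216 = 864
27b^2 = 27*(-8)^2 = 27*64 = 1728
4a^3 + 27b^2 = 864 + 1728 = 2592
Delta = -16*2592 = -41472

-41472


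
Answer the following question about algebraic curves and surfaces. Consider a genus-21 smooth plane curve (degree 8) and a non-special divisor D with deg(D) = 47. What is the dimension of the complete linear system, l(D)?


First, compute the genus of a smooth plane curve of degree 8:
g = (d-1)(d-2)/2 = (8-1)(8-2)/2 = 21
For a non-special divisor D (i.e., h^1(D) = 0), Riemann-Roch gives:
l(D) = deg(D) - g + 1
Since deg(D) = 47 >= 2g - 1 = 41, D is non-special.
l(D) = 47 - 21 + 1 = 27

27


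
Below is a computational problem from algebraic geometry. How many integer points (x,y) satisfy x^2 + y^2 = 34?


Systematically check integer values of x where x^2 <= 34.
For each valid x, check if 34 - x^2 is a perfect square.
x=3: 34 - 9 = 25, sqrt = 5 (valid)
x=5: 34 - 25 = 9, sqrt = 3 (valid)
Total integer solutions found: 8

8


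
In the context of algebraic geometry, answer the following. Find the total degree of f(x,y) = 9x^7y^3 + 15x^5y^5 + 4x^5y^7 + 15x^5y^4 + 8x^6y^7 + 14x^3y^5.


Examine each term for its total degree (sum of exponents).
  Term '9x^7y^3' has total degree 7+3 = 10.
  Term '15x^5y^5' has total degree 5+5 = 10.
  Term '4x^5y^7' has total degree 5+7 = 12.
  Term '15x^5y^4' has total degree 5+4 = 9.
  Term '8x^6y^7' has total degree 6+7 = 13.
  Term '14x^3y^5' has total degree 3+5 = 8.
The maximum total degree among all terms is 13.

13


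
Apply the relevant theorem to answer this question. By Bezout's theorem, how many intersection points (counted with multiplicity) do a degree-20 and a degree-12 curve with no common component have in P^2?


Bezout's theorem states the intersection count equals the product of degrees.
Intersection count = 20 * 12 = 240

240


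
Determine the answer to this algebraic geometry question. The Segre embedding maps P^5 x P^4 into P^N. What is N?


The Segre embedding maps P^m x P^n into P^N via
all products of coordinates from each factor.
N = (m+1)(n+1) - 1
N = (5+1)(4+1) - 1
N = 6*5 - 1
N = 30 - 1 = 29

29


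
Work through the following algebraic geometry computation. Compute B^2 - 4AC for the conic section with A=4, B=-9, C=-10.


The discriminant of a conic Ax^2 + Bxy + Cy^2 + ... = 0 is B^2 - 4AC.
B^2 = (-9)^2 = 81
4AC = 4*4*(-10) = -160
Discriminant = 81 + 160 = 241

241


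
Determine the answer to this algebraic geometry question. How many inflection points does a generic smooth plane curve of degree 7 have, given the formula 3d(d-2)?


For a general smooth plane curve C of degree d, the inflection points are
the intersection of C with its Hessian curve, which has degree 3(d-2).
By Bezout, the total intersection number is d * 3(d-2) = 7 * 15 = 105.
For a general curve every flex is ordinary, so each contributes
multiplicity 1 to C·Hess(C), and the number of distinct inflection
points is 3d(d-2).
Inflection points = 3*7*(7-2) = 3*7*5 = 105

105


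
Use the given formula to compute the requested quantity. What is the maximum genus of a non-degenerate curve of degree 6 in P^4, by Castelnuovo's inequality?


Castelnuovo's bound: write d - 1 = m(r-1) + epsilon with 0 <= epsilon < r-1.
d - 1 = 6 - 1 = 5
r - 1 = 4 - 1 = 3
5 = 1*3 + 2, so m = 1, epsilon = 2
pi(d, r) = m(m-1)(r-1)/2 + m*epsilon
= 1*0*3/2 + 1*2
= 0/2 + 2
= 0 + 2 = 2

2


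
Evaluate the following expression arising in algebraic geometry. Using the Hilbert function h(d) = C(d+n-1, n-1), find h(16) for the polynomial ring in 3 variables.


The Hilbert function for the polynomial ring in 3 variables is:
h(d) = C(d+n-1, n-1)
h(16) = C(16+3-1, 3-1) = C(18, 2)
= 18! / (2! * 16!)
= 153

153


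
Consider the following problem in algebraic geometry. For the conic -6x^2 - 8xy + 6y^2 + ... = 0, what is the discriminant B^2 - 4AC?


The discriminant of a conic Ax^2 + Bxy + Cy^2 + ... = 0 is B^2 - 4AC.
B^2 = (-8)^2 = 64
4AC = 4*(-6)*6 = -144
Discriminant = 64 + 144 = 208

208


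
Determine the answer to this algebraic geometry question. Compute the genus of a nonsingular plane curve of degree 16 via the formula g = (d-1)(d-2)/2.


Using the genus formula for smooth plane curves:
g = (d-1)(d-2)/2
g = (16-1)(16-2)/2
g = 15*14/2
g = 210/2 = 105

105


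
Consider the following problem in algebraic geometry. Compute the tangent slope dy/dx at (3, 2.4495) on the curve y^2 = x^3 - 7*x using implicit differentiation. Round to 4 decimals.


Using implicit differentiation of y^2 = x^3 - 7*x:
2y * dy/dx = 3x^2 - 7
dy/dx = (3x^2 - 7)/(2y)
Numerator: 3*3^2 - 7 = 20
Denominator: 2*2.4495 = 4.899
dy/dx = 20/4.899 = 4.0825

4.0825


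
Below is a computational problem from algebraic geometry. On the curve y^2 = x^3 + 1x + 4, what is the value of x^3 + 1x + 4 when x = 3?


Compute x^3 + 1x + 4 at x = 3:
x^3 = 3^3 = 27
1*x = 1*3 = 3
Sum: 27 + 3 + 4 = 34

34


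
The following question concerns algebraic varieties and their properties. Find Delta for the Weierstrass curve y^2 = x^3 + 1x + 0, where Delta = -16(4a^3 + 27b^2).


Compute each component:
4a^3 = 4*1^3 = 4*1 = 4
27b^2 = 27*0^2 = 27*0 = 0
4a^3 + 27b^2 = 4 + 0 = 4
Delta = -16*4 = -64

-64


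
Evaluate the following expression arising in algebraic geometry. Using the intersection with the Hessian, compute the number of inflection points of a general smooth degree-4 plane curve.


For a general smooth plane curve C of degree d, the inflection points are
the intersection of C with its Hessian curve, which has degree 3(d-2).
By Bezout, the total intersection number is d * 3(d-2) = 4 * 6 = 24.
For a general curve every flex is ordinary, so each contributes
multiplicity 1 to C·Hess(C), and the number of distinct inflection
points is 3d(d-2).
Inflection points = 3*4*(4-2) = 3*4*2 = 24

24


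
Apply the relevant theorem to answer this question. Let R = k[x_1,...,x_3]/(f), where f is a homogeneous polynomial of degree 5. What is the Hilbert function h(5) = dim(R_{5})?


For R = k[x_1,...,x_n]/(f) with f homogeneous of degree e:
The Hilbert series is (1 - t^e)/(1 - t)^n.
So h(d) = C(d+n-1, n-1) - C(d-e+n-1, n-1) for d >= e.
With n=3, e=5, d=5:
C(5+3-1, 3-1) = C(7, 2) = 21
C(5-5+3-1, 3-1) = C(2, 2) = 1
h(5) = 21 - 1 = 20

20


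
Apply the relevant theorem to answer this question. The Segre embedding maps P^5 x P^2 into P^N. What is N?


The Segre embedding maps P^m x P^n into P^N via
all products of coordinates from each factor.
N = (m+1)(n+1) - 1
N = (5+1)(2+1) - 1
N = 6*3 - 1
N = 18 - 1 = 17

17


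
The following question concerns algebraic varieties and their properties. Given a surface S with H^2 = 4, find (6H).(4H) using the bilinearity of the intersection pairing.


Using bilinearity of the intersection pairing on a surface S:
(aH).(bH) = ab * (H.H)
We have H^2 = 4.
D.E = (6H).(4H) = 6*4*4
= 24*4
= 96

96


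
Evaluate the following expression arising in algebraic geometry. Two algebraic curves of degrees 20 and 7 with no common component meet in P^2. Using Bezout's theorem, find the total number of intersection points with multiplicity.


Bezout's theorem states the intersection count equals the product of degrees.
Intersection count = 20 * 7 = 140

140


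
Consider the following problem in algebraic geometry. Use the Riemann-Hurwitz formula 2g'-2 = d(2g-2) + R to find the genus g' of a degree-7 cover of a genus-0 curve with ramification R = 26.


Riemann-Hurwitz formula: 2g' - 2 = d(2g - 2) + R
Given: d = 7, g = 0, R = 26
2g' - 2 = 7*(2*0 - 2) + 26
2g' - 2 = 7*(-2) + 26
2g' - 2 = -14 + 26 = 12
2g' = 14
g' = 7

7


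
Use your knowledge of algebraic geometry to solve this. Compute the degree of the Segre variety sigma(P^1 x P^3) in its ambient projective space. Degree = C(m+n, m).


The degree of the Segre variety P^1 x P^3 is C(m+n, m).
= C(4, 1)
= 4

4


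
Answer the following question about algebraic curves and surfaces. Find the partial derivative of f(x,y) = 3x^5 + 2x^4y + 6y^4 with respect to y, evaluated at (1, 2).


df/dy = 2*x^4 + 4*6*y^3
At (1,2): 2*1^4 + 4*6*2^3
= 2 + 192
= 194

194


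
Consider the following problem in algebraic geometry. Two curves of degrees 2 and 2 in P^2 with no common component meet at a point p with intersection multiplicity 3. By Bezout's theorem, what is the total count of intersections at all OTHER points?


By Bezout's theorem, the total intersection number is d1 * d2.
Total = 2 * 2 = 4
Intersection multiplicity at p = 3
Remaining intersections = 4 - 3 = 1

1


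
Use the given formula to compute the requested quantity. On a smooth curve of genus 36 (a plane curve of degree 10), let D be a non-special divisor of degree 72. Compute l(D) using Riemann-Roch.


First, compute the genus of a smooth plane curve of degree 10:
g = (d-1)(d-2)/2 = (10-1)(10-2)/2 = 36
For a non-special divisor D (i.e., h^1(D) = 0), Riemann-Roch gives:
l(D) = deg(D) - g + 1
Since deg(D) = 72 >= 2g - 1 = 71, D is non-special.
l(D) = 72 - 36 + 1 = 37

37


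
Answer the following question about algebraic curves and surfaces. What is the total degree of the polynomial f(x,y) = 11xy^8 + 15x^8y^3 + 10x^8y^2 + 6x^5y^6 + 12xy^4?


Examine each term for its total degree (sum of exponents).
  Term '11xy^8' has total degree 1+8 = 9.
  Term '15x^8y^3' has total degree 8+3 = 11.
  Term '10x^8y^2' has total degree 8+2 = 10.
  Term '6x^5y^6' has total degree 5+6 = 11.
  Term '12xy^4' has total degree 1+4 = 5.
The maximum total degree among all terms is 11.

11


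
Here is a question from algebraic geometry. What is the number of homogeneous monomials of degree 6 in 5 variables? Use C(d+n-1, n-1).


The number of degree-6 monomials in 5 variables is C(d+n-1, n-1).
= C(6+5-1, 5-1) = C(10, 4)
= 210

210


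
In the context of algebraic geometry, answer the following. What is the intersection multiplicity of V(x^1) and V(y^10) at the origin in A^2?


The intersection multiplicity of V(x^a) and V(y^b) at the origin is:
I(O; V(x^1), V(y^10)) = dim_k(k[x,y]/(x^1, y^10))
A basis for k[x,y]/(x^1, y^10) is the set of monomials x^i * y^j
where 0 <= i < 1 and 0 <= j < 10.
The number of such monomials is 1 * 10 = 10

10


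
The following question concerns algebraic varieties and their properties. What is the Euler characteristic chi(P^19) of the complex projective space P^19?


The complex projective space P^19 has one cell in each even real dimension 0, 2, ..., 38.
The cohomology groups are H^{2k}(P^19) = Z for k = 0,...,19, and 0 otherwise.
Euler characteristic = sum of Betti numbers = 1 per even-dimensional cohomology group.
chi(P^19) = 19 + 1 = 20

20


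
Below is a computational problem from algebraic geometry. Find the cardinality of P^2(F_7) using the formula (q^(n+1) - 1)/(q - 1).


P^2(F_7) has (q^(n+1) - 1)/(q - 1) points.
= 7^2 + 7^1 + 7^0
= 49 + 7 + 1
= 57

57


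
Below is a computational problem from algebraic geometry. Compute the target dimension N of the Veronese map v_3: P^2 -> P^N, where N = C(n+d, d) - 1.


The Veronese embedding v_d: P^n -> P^N maps each point to all
degree-d monomials in n+1 homogeneous coordinates.
N = C(n+d, d) - 1
N = C(2+3, 3) - 1
N = C(5, 3) - 1
C(5, 3) = 10
N = 10 - 1 = 9

9


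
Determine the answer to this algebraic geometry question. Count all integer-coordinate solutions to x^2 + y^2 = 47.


Systematically check integer values of x where x^2 <= 47.
For each valid x, check if 47 - x^2 is a perfect square.
Total integer solutions found: 0

0


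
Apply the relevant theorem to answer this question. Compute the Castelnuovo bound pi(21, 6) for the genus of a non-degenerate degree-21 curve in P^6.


Castelnuovo's bound: write d - 1 = m(r-1) + epsilon with 0 <= epsilon < r-1.
d - 1 = 21 - 1 = 20
r - 1 = 6 - 1 = 5
20 = 4*5 + 0, so m = 4, epsilon = 0
pi(d, r) = m(m-1)(r-1)/2 + m*epsilon
= 4*3*5/2 + 4*0
= 60/2 + 0
= 30 + 0 = 30

30


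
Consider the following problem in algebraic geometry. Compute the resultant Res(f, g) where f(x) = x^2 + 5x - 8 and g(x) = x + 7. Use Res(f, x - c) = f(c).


For Res(f, x - c), we evaluate f at x = c.
f(-7) = (-7)^2 + 5*(-7) - 8
= 49 - 35 - 8
= 14 - 8 = 6
Res(f, g) = 6

6


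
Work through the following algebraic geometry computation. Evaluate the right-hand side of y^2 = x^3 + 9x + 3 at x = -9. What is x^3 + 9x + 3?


Compute x^3 + 9x + 3 at x = -9:
x^3 = (-9)^3 = -729
9*x = 9*(-9) = -81
Sum: -729 - 81 + 3 = -807

-807


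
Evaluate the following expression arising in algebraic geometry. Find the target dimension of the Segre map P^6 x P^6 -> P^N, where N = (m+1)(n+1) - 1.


The Segre embedding maps P^m x P^n into P^N via
all products of coordinates from each factor.
N = (m+1)(n+1) - 1
N = (6+1)(6+1) - 1
N = 7*7 - 1
N = 49 - 1 = 48

48


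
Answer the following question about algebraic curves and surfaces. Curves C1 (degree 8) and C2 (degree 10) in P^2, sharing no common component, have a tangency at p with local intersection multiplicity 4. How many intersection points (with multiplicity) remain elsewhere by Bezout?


By Bezout's theorem, the total intersection number is d1 * d2.
Total = 8 * 10 = 80
Intersection multiplicity at p = 4
Remaining intersections = 80 - 4 = 76

76


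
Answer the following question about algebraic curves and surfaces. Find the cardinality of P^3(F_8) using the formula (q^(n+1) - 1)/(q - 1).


P^3(F_8) has (q^(n+1) - 1)/(q - 1) points.
= 8^3 + 8^2 + 8^1 + 8^0
= 512 + 64 + 8 + 1
= 585

585


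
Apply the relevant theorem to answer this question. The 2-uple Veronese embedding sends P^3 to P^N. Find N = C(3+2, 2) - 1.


The Veronese embedding v_d: P^n -> P^N maps each point to all
degree-d monomials in n+1 homogeneous coordinates.
N = C(n+d, d) - 1
N = C(3+2, 2) - 1
N = C(5, 2) - 1
C(5, 2) = 10
N = 10 - 1 = 9

9


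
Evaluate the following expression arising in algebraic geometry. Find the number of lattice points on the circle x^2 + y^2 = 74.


Systematically check integer values of x where x^2 <= 74.
For each valid x, check if 74 - x^2 is a perfect square.
x=5: 74 - 25 = 49, sqrt = 7 (valid)
x=7: 74 - 49 = 25, sqrt = 5 (valid)
Total integer solutions found: 8

8


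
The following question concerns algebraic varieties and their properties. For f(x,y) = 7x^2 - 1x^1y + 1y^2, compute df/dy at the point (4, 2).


df/dy = (-1)*x^1 + 2*1*y^1
At (4,2): (-1)*4^1 + 2*1*2^1
= -4 + 4
= 0

0


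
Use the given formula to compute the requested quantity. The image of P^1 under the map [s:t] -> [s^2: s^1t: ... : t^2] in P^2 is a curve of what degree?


The rational normal curve in P^2 is the image of P^1 under the 2-uple Veronese.
A general hyperplane in P^2 pulls back to a degree-2 form on P^1, which has 2 zeros,
so the curve meets a general hyperplane in 2 points. Degree = 2.

2


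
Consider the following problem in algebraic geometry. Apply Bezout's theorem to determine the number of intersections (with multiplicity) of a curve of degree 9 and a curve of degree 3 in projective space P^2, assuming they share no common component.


Bezout's theorem states the intersection count equals the product of degrees.
Intersection count = 9 * 3 = 27

27


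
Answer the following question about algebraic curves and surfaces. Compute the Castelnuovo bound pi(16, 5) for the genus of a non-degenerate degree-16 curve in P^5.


Castelnuovo's bound: write d - 1 = m(r-1) + epsilon with 0 <= epsilon < r-1.
d - 1 = 16 - 1 = 15
r - 1 = 5 - 1 = 4
15 = 3*4 + 3, so m = 3, epsilon = 3
pi(d, r) = m(m-1)(r-1)/2 + m*epsilon
= 3*2*4/2 + 3*3
= 24/2 + 9
= 12 + 9 = 21

21


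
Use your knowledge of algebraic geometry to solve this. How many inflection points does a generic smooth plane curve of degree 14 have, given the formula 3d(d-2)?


For a general smooth plane curve C of degree d, the inflection points are
the intersection of C with its Hessian curve, which has degree 3(d-2).
By Bezout, the total intersection number is d * 3(d-2) = 14 * 36 = 504.
For a general curve every flex is ordinary, so each contributes
multiplicity 1 to C·Hess(C), and the number of distinct inflection
points is 3d(d-2).
Inflection points = 3*14*(14-2) = 3*14*12 = 504

504


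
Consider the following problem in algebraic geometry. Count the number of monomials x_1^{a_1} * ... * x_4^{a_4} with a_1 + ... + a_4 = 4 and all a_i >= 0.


The number of degree-4 monomials in 4 variables is C(d+n-1, n-1).
= C(4+4-1, 4-1) = C(7, 3)
= 35

35


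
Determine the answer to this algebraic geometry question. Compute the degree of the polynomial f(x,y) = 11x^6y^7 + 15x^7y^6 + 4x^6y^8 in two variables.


Examine each term for its total degree (sum of exponents).
  Term '11x^6y^7' has total degree 6+7 = 13.
  Term '15x^7y^6' has total degree 7+6 = 13.
  Term '4x^6y^8' has total degree 6+8 = 14.
The maximum total degree among all terms is 14.

14


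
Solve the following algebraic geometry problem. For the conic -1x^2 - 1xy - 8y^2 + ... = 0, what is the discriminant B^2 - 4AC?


The discriminant of a conic Ax^2 + Bxy + Cy^2 + ... = 0 is B^2 - 4AC.
B^2 = (-1)^2 = 1
4AC = 4*(-1)*(-8) = 32
Discriminant = 1 - 32 = -31

-31


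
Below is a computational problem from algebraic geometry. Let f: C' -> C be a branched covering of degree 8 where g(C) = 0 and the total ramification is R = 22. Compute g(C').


Riemann-Hurwitz formula: 2g' - 2 = d(2g - 2) + R
Given: d = 8, g = 0, R = 22
2g' - 2 = 8*(2*0 - 2) + 22
2g' - 2 = 8*(-2) + 22
2g' - 2 = -16 + 22 = 6
2g' = 8
g' = 4

4


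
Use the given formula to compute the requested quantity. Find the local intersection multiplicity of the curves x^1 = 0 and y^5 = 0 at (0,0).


The intersection multiplicity of V(x^a) and V(y^b) at the origin is:
I(O; V(x^1), V(y^5)) = dim_k(k[x,y]/(x^1, y^5))
A basis for k[x,y]/(x^1, y^5) is the set of monomials x^i * y^j
where 0 <= i < 1 and 0 <= j < 5.
The number of such monomials is 1 * 5 = 5

5


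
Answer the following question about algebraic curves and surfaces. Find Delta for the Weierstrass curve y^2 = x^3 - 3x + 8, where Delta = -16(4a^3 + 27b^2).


Compute each component:
4a^3 = 4*(-3)^3 = 4*(-27) = -108
27b^2 = 27*8^2 = 27*64 = 1728
4a^3 + 27b^2 = -108 + 1728 = 1620
Delta = -16*1620 = -25920

-25920


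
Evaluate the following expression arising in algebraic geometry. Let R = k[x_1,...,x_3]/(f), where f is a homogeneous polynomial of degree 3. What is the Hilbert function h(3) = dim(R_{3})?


For R = k[x_1,...,x_n]/(f) with f homogeneous of degree e:
The Hilbert series is (1 - t^e)/(1 - t)^n.
So h(d) = C(d+n-1, n-1) - C(d-e+n-1, n-1) for d >= e.
With n=3, e=3, d=3:
C(3+3-1, 3-1) = C(5, 2) = 10
C(3-3+3-1, 3-1) = C(2, 2) = 1
h(3) = 10 - 1 = 9

9


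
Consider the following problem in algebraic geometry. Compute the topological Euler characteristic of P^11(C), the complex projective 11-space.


The complex projective space P^11 has one cell in each even real dimension 0, 2, ..., 22.
The cohomology groups are H^{2k}(P^11) = Z for k = 0,...,11, and 0 otherwise.
Euler characteristic = sum of Betti numbers = 1 per even-dimensional cohomology group.
chi(P^11) = 11 + 1 = 12

12


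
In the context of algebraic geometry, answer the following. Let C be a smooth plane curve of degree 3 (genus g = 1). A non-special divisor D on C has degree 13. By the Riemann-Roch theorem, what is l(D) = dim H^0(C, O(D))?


First, compute the genus of a smooth plane curve of degree 3:
g = (d-1)(d-2)/2 = (3-1)(3-2)/2 = 1
For a non-special divisor D (i.e., h^1(D) = 0), Riemann-Roch gives:
l(D) = deg(D) - g + 1
Since deg(D) = 13 >= 2g - 1 = 1, D is non-special.
l(D) = 13 - 1 + 1 = 13

13


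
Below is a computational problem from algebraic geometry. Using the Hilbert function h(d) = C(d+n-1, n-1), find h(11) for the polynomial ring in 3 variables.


The Hilbert function for the polynomial ring in 3 variables is:
h(d) = C(d+n-1, n-1)
h(11) = C(11+3-1, 3-1) = C(13, 2)
= 13! / (2! * 11!)
= 78

78


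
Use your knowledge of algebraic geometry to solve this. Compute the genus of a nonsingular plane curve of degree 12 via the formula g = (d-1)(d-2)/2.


Using the genus formula for smooth plane curves:
g = (d-1)(d-2)/2
g = (12-1)(12-2)/2
g = 11*10/2
g = 110/2 = 55

55


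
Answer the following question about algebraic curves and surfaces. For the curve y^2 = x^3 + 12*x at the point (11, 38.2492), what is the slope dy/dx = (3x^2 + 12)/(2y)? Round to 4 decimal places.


Using implicit differentiation of y^2 = x^3 + 12*x:
2y * dy/dx = 3x^2 + 12
dy/dx = (3x^2 + 12)/(2y)
Numerator: 3*11^2 + 12 = 375
Denominator: 2*38.2492 = 76.4984
dy/dx = 375/76.4984 = 4.9021

4.9021


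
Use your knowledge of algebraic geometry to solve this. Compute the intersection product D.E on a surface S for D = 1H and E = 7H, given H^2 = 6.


Using bilinearity of the intersection pairing on a surface S:
(aH).(bH) = ab * (H.H)
We have H^2 = 6.
D.E = (1H).(7H) = 1*7*6
= 7*6
= 42

42


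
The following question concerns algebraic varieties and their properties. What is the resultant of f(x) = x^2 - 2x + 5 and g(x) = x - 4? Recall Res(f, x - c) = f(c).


For Res(f, x - c), we evaluate f at x = c.
f(4) = 4^2 - 2*4 + 5
= 16 - 8 + 5
= 8 + 5 = 13
Res(f, g) = 13

13


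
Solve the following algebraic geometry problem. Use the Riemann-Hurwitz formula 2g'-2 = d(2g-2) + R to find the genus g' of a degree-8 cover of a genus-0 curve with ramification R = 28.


Riemann-Hurwitz formula: 2g' - 2 = d(2g - 2) + R
Given: d = 8, g = 0, R = 28
2g' - 2 = 8*(2*0 - 2) + 28
2g' - 2 = 8*(-2) + 28
2g' - 2 = -16 + 28 = 12
2g' = 14
g' = 7

7


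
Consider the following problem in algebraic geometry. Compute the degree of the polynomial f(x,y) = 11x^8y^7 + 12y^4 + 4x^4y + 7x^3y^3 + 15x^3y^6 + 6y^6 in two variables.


Examine each term for its total degree (sum of exponents).
  Term '11x^8y^7' has total degree 8+7 = 15.
  Term '12y^4' has total degree 0+4 = 4.
  Term '4x^4y' has total degree 4+1 = 5.
  Term '7x^3y^3' has total degree 3+3 = 6.
  Term '15x^3y^6' has total degree 3+6 = 9.
  Term '6y^6' has total degree 0+6 = 6.
The maximum total degree among all terms is 15.

15


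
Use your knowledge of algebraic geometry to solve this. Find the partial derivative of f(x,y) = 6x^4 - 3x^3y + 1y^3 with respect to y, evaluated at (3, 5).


df/dy = (-3)*x^3 + 3*1*y^2
At (3,5): (-3)*3^3 + 3*1*5^2
= -81 + 75
= -6

-6


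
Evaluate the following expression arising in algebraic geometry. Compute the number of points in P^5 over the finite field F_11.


P^5(F_11) has (q^(n+1) - 1)/(q - 1) points.
= 11^5 + 11^4 + 11^3 + 11^2 + 11^1 + 11^0
= 161051 + 14641 + 1331 + 121 + 11 + 1
= 177156

177156


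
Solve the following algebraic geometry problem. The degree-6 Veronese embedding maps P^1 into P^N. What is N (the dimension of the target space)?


The Veronese embedding v_d: P^n -> P^N maps each point to all
degree-d monomials in n+1 homogeneous coordinates.
N = C(n+d, d) - 1
N = C(1+6, 6) - 1
N = C(7, 6) - 1
C(7, 6) = 7
N = 7 - 1 = 6

6


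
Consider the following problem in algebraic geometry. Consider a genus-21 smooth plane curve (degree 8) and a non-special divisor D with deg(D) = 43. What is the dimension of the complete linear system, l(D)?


First, compute the genus of a smooth plane curve of degree 8:
g = (d-1)(d-2)/2 = (8-1)(8-2)/2 = 21
For a non-special divisor D (i.e., h^1(D) = 0), Riemann-Roch gives:
l(D) = deg(D) - g + 1
Since deg(D) = 43 >= 2g - 1 = 41, D is non-special.
l(D) = 43 - 21 + 1 = 23

23


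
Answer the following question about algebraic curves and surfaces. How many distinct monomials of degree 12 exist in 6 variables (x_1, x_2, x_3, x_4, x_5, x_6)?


The number of degree-12 monomials in 6 variables is C(d+n-1, n-1).
= C(12+6-1, 6-1) = C(17, 5)
= 6188

6188


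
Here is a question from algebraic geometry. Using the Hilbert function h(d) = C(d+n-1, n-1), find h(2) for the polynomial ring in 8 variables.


The Hilbert function for the polynomial ring in 8 variables is:
h(d) = C(d+n-1, n-1)
h(2) = C(2+8-1, 8-1) = C(9, 7)
= 9! / (7! * 2!)
= 36

36


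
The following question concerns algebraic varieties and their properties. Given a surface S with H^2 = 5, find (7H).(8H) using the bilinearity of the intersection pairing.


Using bilinearity of the intersection pairing on a surface S:
(aH).(bH) = ab * (H.H)
We have H^2 = 5.
D.E = (7H).(8H) = 7*8*5
= 56*5
= 280

280


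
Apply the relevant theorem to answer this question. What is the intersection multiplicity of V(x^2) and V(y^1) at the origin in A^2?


The intersection multiplicity of V(x^a) and V(y^b) at the origin is:
I(O; V(x^2), V(y^1)) = dim_k(k[x,y]/(x^2, y^1))
A basis for k[x,y]/(x^2, y^1) is the set of monomials x^i * y^j
where 0 <= i < 2 and 0 <= j < 1.
The number of such monomials is 2 * 1 = 2

2


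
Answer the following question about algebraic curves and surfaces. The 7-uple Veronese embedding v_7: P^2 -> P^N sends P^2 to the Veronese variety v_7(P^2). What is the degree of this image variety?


The Veronese variety v_7(P^2) has degree d^r.
d^r = 7^2 = 49

49


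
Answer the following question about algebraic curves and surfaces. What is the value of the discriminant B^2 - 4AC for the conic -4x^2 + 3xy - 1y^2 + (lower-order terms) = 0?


The discriminant of a conic Ax^2 + Bxy + Cy^2 + ... = 0 is B^2 - 4AC.
B^2 = 3^2 = 9
4AC = 4*(-4)*(-1) = 16
Discriminant = 9 - 16 = -7

-7


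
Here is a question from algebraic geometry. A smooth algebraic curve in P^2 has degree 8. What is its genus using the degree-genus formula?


Using the genus formula for smooth plane curves:
g = (d-1)(d-2)/2
g = (8-1)(8-2)/2
g = 7*6/2
g = 42/2 = 21

21


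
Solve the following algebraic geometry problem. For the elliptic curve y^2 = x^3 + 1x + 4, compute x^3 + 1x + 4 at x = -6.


Compute x^3 + 1x + 4 at x = -6:
x^3 = (-6)^3 = -216
1*x = 1*(-6) = -6
Sum: -216 - 6 + 4 = -218

-218


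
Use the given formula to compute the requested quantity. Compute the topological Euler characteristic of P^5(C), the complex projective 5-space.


The complex projective space P^5 has one cell in each even real dimension 0, 2, ..., 10.
The cohomology groups are H^{2k}(P^5) = Z for k = 0,...,5, and 0 otherwise.
Euler characteristic = sum of Betti numbers = 1 per even-dimensional cohomology group.
chi(P^5) = 5 + 1 = 6

6


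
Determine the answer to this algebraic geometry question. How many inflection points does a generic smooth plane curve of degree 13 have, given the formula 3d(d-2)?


For a general smooth plane curve C of degree d, the inflection points are
the intersection of C with its Hessian curve, which has degree 3(d-2).
By Bezout, the total intersection number is d * 3(d-2) = 13 * 33 = 429.
For a general curve every flex is ordinary, so each contributes
multiplicity 1 to C·Hess(C), and the number of distinct inflection
points is 3d(d-2).
Inflection points = 3*13*(13-2) = 3*13*11 = 429

429


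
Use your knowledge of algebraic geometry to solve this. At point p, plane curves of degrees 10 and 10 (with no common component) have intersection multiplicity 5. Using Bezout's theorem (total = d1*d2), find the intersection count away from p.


By Bezout's theorem, the total intersection number is d1 * d2.
Total = 10 * 10 = 100
Intersection multiplicity at p = 5
Remaining intersections = 100 - 5 = 95

95


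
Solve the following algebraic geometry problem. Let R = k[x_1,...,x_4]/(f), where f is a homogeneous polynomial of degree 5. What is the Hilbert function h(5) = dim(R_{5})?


For R = k[x_1,...,x_n]/(f) with f homogeneous of degree e:
The Hilbert series is (1 - t^e)/(1 - t)^n.
So h(d) = C(d+n-1, n-1) - C(d-e+n-1, n-1) for d >= e.
With n=4, e=5, d=5:
C(5+4-1, 4-1) = C(8, 3) = 56
C(5-5+4-1, 4-1) = C(3, 3) = 1
h(5) = 56 - 1 = 55

55


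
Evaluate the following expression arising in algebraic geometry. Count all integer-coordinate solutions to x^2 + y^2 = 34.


Systematically check integer values of x where x^2 <= 34.
For each valid x, check if 34 - x^2 is a perfect square.
x=3: 34 - 9 = 25, sqrt = 5 (valid)
x=5: 34 - 25 = 9, sqrt = 3 (valid)
Total integer solutions found: 8

8


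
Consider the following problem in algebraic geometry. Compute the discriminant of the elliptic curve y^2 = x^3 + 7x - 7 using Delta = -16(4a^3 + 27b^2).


Compute each component:
4a^3 = 4*7^3 = 4*343 = 1372
27b^2 = 27*(-7)^2 = 27*49 = 1323
4a^3 + 27b^2 = 1372 + 1323 = 2695
Delta = -16*2695 = -43120

-43120


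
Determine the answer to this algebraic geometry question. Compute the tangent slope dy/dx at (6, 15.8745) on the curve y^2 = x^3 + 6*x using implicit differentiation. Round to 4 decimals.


Using implicit differentiation of y^2 = x^3 + 6*x:
2y * dy/dx = 3x^2 + 6
dy/dx = (3x^2 + 6)/(2y)
Numerator: 3*6^2 + 6 = 114
Denominator: 2*15.8745 = 31.749
dy/dx = 114/31.749 = 3.5907

3.5907


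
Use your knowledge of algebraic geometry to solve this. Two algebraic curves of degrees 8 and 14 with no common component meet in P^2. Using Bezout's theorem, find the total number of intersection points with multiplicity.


Bezout's theorem states the intersection count equals the product of degrees.
Intersection count = 8 * 14 = 112

112


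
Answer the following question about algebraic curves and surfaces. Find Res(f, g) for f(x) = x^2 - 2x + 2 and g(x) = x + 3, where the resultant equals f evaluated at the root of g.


For Res(f, x - c), we evaluate f at x = c.
f(-3) = (-3)^2 - 2*(-3) + 2
= 9 + 6 + 2
= 15 + 2 = 17
Res(f, g) = 17

17


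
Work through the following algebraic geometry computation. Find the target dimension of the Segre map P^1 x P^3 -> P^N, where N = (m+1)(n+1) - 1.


The Segre embedding maps P^m x P^n into P^N via
all products of coordinates from each factor.
N = (m+1)(n+1) - 1
N = (1+1)(3+1) - 1
N = 2*4 - 1
N = 8 - 1 = 7

7


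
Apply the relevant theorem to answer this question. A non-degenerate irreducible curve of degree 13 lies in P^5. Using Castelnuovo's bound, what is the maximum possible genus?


Castelnuovo's bound: write d - 1 = m(r-1) + epsilon with 0 <= epsilon < r-1.
d - 1 = 13 - 1 = 12
r - 1 = 5 - 1 = 4
12 = 3*4 + 0, so m = 3, epsilon = 0
pi(d, r) = m(m-1)(r-1)/2 + m*epsilon
= 3*2*4/2 + 3*0
= 24/2 + 0
= 12 + 0 = 12

12


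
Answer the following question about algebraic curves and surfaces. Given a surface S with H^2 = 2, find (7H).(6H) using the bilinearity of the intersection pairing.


Using bilinearity of the intersection pairing on a surface S:
(aH).(bH) = ab * (H.H)
We have H^2 = 2.
D.E = (7H).(6H) = 7*6*2
= 42*2
= 84

84


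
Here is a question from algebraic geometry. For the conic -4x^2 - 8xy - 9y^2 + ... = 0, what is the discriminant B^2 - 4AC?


The discriminant of a conic Ax^2 + Bxy + Cy^2 + ... = 0 is B^2 - 4AC.
B^2 = (-8)^2 = 64
4AC = 4*(-4)*(-9) = 144
Discriminant = 64 - 144 = -80

-80


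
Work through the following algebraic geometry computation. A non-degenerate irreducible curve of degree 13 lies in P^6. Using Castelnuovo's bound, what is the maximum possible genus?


Castelnuovo's bound: write d - 1 = m(r-1) + epsilon with 0 <= epsilon < r-1.
d - 1 = 13 - 1 = 12
r - 1 = 6 - 1 = 5
12 = 2*5 + 2, so m = 2, epsilon = 2
pi(d, r) = m(m-1)(r-1)/2 + m*epsilon
= 2*1*5/2 + 2*2
= 10/2 + 4
= 5 + 4 = 9

9


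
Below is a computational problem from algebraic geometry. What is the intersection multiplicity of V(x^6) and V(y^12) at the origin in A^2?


The intersection multiplicity of V(x^a) and V(y^b) at the origin is:
I(O; V(x^6), V(y^12)) = dim_k(k[x,y]/(x^6, y^12))
A basis for k[x,y]/(x^6, y^12) is the set of monomials x^i * y^j
where 0 <= i < 6 and 0 <= j < 12.
The number of such monomials is 6 * 12 = 72

72


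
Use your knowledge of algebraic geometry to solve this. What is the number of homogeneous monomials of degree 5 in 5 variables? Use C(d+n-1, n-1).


The number of degree-5 monomials in 5 variables is C(d+n-1, n-1).
= C(5+5-1, 5-1) = C(9, 4)
= 126

126


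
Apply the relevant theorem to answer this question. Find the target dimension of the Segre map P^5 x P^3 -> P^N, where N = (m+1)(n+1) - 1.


The Segre embedding maps P^m x P^n into P^N via
all products of coordinates from each factor.
N = (m+1)(n+1) - 1
N = (5+1)(3+1) - 1
N = 6*4 - 1
N = 24 - 1 = 23

23


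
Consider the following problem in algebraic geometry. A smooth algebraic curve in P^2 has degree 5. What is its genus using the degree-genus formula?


Using the genus formula for smooth plane curves:
g = (d-1)(d-2)/2
g = (5-1)(5-2)/2
g = 4*3/2
g = 12/2 = 6

6


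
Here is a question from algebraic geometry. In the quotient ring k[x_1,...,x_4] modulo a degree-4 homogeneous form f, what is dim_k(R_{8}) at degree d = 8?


For R = k[x_1,...,x_n]/(f) with f homogeneous of degree e:
The Hilbert series is (1 - t^e)/(1 - t)^n.
So h(d) = C(d+n-1, n-1) - C(d-e+n-1, n-1) for d >= e.
With n=4, e=4, d=8:
C(8+4-1, 4-1) = C(11, 3) = 165
C(8-4+4-1, 4-1) = C(7, 3) = 35
h(8) = 165 - 35 = 130

130


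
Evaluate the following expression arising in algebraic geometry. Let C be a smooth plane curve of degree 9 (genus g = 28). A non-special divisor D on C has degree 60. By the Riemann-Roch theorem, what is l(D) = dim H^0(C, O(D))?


First, compute the genus of a smooth plane curve of degree 9:
g = (d-1)(d-2)/2 = (9-1)(9-2)/2 = 28
For a non-special divisor D (i.e., h^1(D) = 0), Riemann-Roch gives:
l(D) = deg(D) - g + 1
Since deg(D) = 60 >= 2g - 1 = 55, D is non-special.
l(D) = 60 - 28 + 1 = 33

33


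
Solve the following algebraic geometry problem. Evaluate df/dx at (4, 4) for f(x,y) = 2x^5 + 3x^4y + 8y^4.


df/dx = 5*2*x^4 + 4*3*x^3*y
At (4,4): 5*2*4^4 + 4*3*4^3*4
= 2560 + 3072
= 5632

5632


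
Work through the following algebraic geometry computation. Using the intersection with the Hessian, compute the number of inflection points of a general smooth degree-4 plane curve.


For a general smooth plane curve C of degree d, the inflection points are
the intersection of C with its Hessian curve, which has degree 3(d-2).
By Bezout, the total intersection number is d * 3(d-2) = 4 * 6 = 24.
For a general curve every flex is ordinary, so each contributes
multiplicity 1 to C·Hess(C), and the number of distinct inflection
points is 3d(d-2).
Inflection points = 3*4*(4-2) = 3*4*2 = 24

24


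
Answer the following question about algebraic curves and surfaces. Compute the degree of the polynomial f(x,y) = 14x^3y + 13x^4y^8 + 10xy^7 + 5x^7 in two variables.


Examine each term for its total degree (sum of exponents).
  Term '14x^3y' has total degree 3+1 = 4.
  Term '13x^4y^8' has total degree 4+8 = 12.
  Term '10xy^7' has total degree 1+7 = 8.
  Term '5x^7' has total degree 7+0 = 7.
The maximum total degree among all terms is 12.

12


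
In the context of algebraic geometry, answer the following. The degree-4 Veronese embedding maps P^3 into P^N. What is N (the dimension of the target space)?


The Veronese embedding v_d: P^n -> P^N maps each point to all
degree-d monomials in n+1 homogeneous coordinates.
N = C(n+d, d) - 1
N = C(3+4, 4) - 1
N = C(7, 4) - 1
C(7, 4) = 35
N = 35 - 1 = 34

34


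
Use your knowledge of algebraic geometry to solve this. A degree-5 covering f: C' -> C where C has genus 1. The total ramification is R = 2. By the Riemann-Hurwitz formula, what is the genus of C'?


Riemann-Hurwitz formula: 2g' - 2 = d(2g - 2) + R
Given: d = 5, g = 1, R = 2
2g' - 2 = 5*(2*1 - 2) + 2
2g' - 2 = 5*0 + 2
2g' - 2 = 0 + 2 = 2
2g' = 4
g' = 2

2
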